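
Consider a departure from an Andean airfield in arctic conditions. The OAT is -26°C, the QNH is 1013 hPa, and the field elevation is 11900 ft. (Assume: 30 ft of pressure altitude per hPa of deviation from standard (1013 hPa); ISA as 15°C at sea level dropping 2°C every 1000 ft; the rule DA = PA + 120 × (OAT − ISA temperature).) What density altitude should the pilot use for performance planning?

9836 ft

Pressure altitude = 11900 + (1013 − 1013) × 30 = 11900 + (0) = 11900 ft.
ISA temperature at 11900 ft = 15 − 2 × (11900/1000) = -8.8°C.
ISA deviation = -26 − (-8.8) = -17.2°C.
Density altitude = 11900 + 120 × (-17.2) = 9836 ft.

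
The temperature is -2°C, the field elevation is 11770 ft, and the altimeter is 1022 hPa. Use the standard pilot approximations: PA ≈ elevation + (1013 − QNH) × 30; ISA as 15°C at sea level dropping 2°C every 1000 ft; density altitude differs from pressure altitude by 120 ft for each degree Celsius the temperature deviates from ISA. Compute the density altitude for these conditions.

Pressure altitude = 11770 + (1013 − 1022) × 30 = 11770 + (-270) = 11500 ft.
ISA temperature at 11500 ft = 15 − 2 × (11500/1000) = -8°C.
ISA deviation = -2 − (-8) = +6°C.
Density altitude = 11500 + 120 × (6) = 12220 ft.

12220 ft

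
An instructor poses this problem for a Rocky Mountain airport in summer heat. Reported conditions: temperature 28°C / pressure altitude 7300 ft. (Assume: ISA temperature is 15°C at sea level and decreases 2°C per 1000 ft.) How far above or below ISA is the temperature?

ISA+27.6°C

ISA temperature at 7300 ft = 15 − 2 × (7300/1000) = 0.4°C.
Deviation = OAT − ISA = 28 − 0.4 = +27.6°C.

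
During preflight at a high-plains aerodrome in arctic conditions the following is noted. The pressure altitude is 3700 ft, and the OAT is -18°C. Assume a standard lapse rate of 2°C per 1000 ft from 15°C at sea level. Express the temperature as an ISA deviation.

ISA-25.6°C

ISA temperature at 3700 ft = 15 − 2 × (3700/1000) = 7.6°C.
Deviation = OAT − ISA = -18 − 7.6 = -25.6°C.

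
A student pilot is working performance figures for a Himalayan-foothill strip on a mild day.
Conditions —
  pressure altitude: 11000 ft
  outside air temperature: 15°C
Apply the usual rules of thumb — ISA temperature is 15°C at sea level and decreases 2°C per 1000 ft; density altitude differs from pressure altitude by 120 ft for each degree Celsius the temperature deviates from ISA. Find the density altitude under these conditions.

13640 ft

ISA temperature at 11000 ft = 15 − 2 × (11000/1000) = -7°C.
ISA deviation = 15 − (-7) = +22°C.
Density altitude = 11000 + 120 × (22) = 11000 + (+2640) = 13640 ft.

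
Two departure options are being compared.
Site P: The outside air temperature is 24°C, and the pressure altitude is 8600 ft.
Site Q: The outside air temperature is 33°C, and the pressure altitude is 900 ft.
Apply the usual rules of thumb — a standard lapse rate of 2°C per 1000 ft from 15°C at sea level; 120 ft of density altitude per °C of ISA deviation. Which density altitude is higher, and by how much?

Site P: ISA temp = -2.2°C, deviation +26.2°C, DA = 8600 + 120 × 26.2 = 11744 ft.
Site Q: ISA temp = 13.2°C, deviation +19.8°C, DA = 900 + 120 × 19.8 = 3276 ft.
Site P is higher by 11744 − 3276 = 8468 ft.

Site P by 8468 ft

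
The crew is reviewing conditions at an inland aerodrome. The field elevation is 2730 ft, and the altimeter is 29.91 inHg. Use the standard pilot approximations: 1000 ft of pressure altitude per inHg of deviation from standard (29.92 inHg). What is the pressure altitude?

Pressure correction = (29.92 − 29.91) × 1000 = +10 ft.
Pressure altitude = 2730 + (+10) = 2740 ft.

2740 ft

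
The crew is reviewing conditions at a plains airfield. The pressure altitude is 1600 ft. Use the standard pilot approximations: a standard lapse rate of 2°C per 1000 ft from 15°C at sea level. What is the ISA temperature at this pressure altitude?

11.8°C

ISA temperature = 15 − 2 × (1600/1000) = 15 − 3.2 = 11.8°C.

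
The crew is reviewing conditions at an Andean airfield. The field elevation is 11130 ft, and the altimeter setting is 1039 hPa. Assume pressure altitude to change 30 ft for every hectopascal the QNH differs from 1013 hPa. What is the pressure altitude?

10350 ft

Pressure correction = (1013 − 1039) × 30 = -780 ft.
Pressure altitude = 11130 + (-780) = 10350 ft.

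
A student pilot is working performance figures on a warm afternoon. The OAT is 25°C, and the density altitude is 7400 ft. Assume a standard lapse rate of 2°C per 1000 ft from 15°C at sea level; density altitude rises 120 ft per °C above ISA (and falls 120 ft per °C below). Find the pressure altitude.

DA = PA + 120 × (OAT − (15 − 2·PA/1000)) = PA + 120·OAT − 1800 + 0.24·PA = 1.24·PA + 120·OAT − 1800.
So 1.24·PA = 7400 − 120 × 25 + 1800 = 6200.
PA = 6200 / 1.24 = 5000 ft.

5000 ft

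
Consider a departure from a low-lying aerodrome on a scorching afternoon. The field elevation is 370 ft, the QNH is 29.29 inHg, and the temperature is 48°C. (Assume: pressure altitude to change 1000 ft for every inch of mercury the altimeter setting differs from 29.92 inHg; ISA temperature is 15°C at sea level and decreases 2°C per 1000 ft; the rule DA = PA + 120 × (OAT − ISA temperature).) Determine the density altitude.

5200 ft

Pressure altitude = 370 + (29.92 − 29.29) × 1000 = 370 + (+630) = 1000 ft.
ISA temperature at 1000 ft = 15 − 2 × (1000/1000) = 13°C.
ISA deviation = 48 − 13 = +35°C.
Density altitude = 1000 + 120 × (35) = 5200 ft.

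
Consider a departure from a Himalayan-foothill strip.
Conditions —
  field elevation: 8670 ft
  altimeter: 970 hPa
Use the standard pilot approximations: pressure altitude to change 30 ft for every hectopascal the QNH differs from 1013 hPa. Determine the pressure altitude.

Pressure correction = (1013 − 970) × 30 = +1290 ft.
Pressure altitude = 8670 + (+1290) = 9960 ft.

9960 ft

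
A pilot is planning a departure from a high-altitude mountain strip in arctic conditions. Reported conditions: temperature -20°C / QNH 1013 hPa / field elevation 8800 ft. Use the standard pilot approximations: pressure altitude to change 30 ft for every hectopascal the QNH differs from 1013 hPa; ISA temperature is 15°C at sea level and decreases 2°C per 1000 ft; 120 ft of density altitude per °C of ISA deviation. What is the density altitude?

Pressure altitude = 8800 + (1013 − 1013) × 30 = 8800 + (0) = 8800 ft.
ISA temperature at 8800 ft = 15 − 2 × (8800/1000) = -2.6°C.
ISA deviation = -20 − (-2.6) = -17.4°C.
Density altitude = 8800 + 120 × (-17.4) = 6712 ft.

6712 ft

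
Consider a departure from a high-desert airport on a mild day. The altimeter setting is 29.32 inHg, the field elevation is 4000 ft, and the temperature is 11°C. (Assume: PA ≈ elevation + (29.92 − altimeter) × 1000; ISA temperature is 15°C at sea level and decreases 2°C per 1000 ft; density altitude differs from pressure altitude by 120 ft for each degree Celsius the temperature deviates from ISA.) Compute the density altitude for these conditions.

5224 ft

Pressure altitude = 4000 + (29.92 − 29.32) × 1000 = 4000 + (+600) = 4600 ft.
ISA temperature at 4600 ft = 15 − 2 × (4600/1000) = 5.8°C.
ISA deviation = 11 − 5.8 = +5.2°C.
Density altitude = 4600 + 120 × (5.2) = 5224 ft.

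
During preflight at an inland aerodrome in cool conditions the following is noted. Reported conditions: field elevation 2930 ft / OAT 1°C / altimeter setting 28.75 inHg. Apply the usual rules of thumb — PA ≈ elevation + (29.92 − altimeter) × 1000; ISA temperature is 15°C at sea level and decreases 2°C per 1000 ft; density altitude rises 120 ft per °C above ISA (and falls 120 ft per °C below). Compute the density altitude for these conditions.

Pressure altitude = 2930 + (29.92 − 28.75) × 1000 = 2930 + (+1170) = 4100 ft.
ISA temperature at 4100 ft = 15 − 2 × (4100/1000) = 6.8°C.
ISA deviation = 1 − 6.8 = -5.8°C.
Density altitude = 4100 + 120 × (-5.8) = 3404 ft.

3404 ft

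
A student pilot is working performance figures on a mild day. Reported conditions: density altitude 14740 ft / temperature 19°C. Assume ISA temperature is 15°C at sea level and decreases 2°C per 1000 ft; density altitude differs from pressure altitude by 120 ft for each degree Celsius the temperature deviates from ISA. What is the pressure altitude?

DA = PA + 120 × (OAT − (15 − 2·PA/1000)) = PA + 120·OAT − 1800 + 0.24·PA = 1.24·PA + 120·OAT − 1800.
So 1.24·PA = 14740 − 120 × 19 + 1800 = 14260.
PA = 14260 / 1.24 = 11500 ft.

11500 ft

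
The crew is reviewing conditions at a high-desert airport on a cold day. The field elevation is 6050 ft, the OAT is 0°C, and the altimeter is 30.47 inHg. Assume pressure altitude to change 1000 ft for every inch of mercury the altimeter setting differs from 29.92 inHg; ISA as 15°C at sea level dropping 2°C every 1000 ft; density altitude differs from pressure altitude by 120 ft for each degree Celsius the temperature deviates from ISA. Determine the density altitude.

Pressure altitude = 6050 + (29.92 − 30.47) × 1000 = 6050 + (-550) = 5500 ft.
ISA temperature at 5500 ft = 15 − 2 × (5500/1000) = 4°C.
ISA deviation = 0 − 4 = -4°C.
Density altitude = 5500 + 120 × (-4) = 5020 ft.

5020 ft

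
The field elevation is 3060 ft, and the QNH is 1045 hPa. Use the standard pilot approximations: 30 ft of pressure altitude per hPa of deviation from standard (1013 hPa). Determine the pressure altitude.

2100 ft

Pressure correction = (1013 − 1045) × 30 = -960 ft.
Pressure altitude = 3060 + (-960) = 2100 ft.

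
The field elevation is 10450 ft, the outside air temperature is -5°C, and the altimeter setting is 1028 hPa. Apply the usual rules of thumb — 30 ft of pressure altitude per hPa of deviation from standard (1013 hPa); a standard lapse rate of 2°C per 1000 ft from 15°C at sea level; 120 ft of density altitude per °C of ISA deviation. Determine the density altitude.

10000 ft

Pressure altitude = 10450 + (1013 − 1028) × 30 = 10450 + (-450) = 10000 ft.
ISA temperature at 10000 ft = 15 − 2 × (10000/1000) = -5°C.
ISA deviation = -5 − (-5) = 0°C.
Density altitude = 10000 + 120 × (0) = 10000 ft.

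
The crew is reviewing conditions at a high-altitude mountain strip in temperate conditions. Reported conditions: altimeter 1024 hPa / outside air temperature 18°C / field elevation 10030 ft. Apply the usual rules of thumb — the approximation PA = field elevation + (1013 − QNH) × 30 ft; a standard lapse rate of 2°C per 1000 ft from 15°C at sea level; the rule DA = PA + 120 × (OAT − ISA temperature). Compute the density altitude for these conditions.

12388 ft

Pressure altitude = 10030 + (1013 − 1024) × 30 = 10030 + (-330) = 9700 ft.
ISA temperature at 9700 ft = 15 − 2 × (9700/1000) = -4.4°C.
ISA deviation = 18 − (-4.4) = +22.4°C.
Density altitude = 9700 + 120 × (22.4) = 12388 ft.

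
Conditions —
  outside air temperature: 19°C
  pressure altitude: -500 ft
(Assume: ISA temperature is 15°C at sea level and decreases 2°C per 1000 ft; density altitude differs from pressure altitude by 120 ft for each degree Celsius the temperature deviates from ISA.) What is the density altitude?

-140 ft

ISA temperature at -500 ft = 15 − 2 × (-500/1000) = 16°C.
ISA deviation = 19 − 16 = +3°C.
Density altitude = -500 + 120 × (3) = -500 + (+360) = -140 ft.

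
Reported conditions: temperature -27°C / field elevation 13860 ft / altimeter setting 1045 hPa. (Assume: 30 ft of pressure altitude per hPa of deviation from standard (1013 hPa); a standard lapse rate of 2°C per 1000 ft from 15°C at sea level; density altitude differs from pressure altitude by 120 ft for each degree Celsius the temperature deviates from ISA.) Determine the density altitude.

10956 ft

Pressure altitude = 13860 + (1013 − 1045) × 30 = 13860 + (-960) = 12900 ft.
ISA temperature at 12900 ft = 15 − 2 × (12900/1000) = -10.8°C.
ISA deviation = -27 − (-10.8) = -16.2°C.
Density altitude = 12900 + 120 × (-16.2) = 10956 ft.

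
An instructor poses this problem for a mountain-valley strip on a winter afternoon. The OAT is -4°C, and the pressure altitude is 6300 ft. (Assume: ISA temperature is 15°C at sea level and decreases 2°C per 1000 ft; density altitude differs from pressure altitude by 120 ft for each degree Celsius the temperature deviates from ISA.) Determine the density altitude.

5532 ft

ISA temperature at 6300 ft = 15 − 2 × (6300/1000) = 2.4°C.
ISA deviation = -4 − 2.4 = -6.4°C.
Density altitude = 6300 + 120 × (-6.4) = 6300 + (-768) = 5532 ft.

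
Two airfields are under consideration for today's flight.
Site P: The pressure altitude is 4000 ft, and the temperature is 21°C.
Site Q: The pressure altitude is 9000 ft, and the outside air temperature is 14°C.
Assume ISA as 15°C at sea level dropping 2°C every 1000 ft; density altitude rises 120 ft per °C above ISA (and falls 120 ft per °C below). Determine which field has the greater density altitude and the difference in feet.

Site P: ISA temp = 7°C, deviation +14°C, DA = 4000 + 120 × 14 = 5680 ft.
Site Q: ISA temp = -3°C, deviation +17°C, DA = 9000 + 120 × 17 = 11040 ft.
Site Q is higher by 11040 − 5680 = 5360 ft.

Site Q by 5360 ft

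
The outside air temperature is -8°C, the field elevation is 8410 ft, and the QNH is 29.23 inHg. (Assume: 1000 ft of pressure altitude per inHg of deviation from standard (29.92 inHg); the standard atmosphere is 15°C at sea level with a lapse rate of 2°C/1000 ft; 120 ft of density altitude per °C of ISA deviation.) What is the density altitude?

8524 ft

Pressure altitude = 8410 + (29.92 − 29.23) × 1000 = 8410 + (+690) = 9100 ft.
ISA temperature at 9100 ft = 15 − 2 × (9100/1000) = -3.2°C.
ISA deviation = -8 − (-3.2) = -4.8°C.
Density altitude = 9100 + 120 × (-4.8) = 8524 ft.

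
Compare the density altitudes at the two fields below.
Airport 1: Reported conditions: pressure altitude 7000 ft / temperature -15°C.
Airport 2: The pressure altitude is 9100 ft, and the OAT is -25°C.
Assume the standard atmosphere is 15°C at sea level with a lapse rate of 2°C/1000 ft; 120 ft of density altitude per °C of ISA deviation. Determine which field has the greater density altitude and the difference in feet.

Airport 1: ISA temp = 1°C, deviation -16°C, DA = 7000 + 120 × (-16) = 5080 ft.
Airport 2: ISA temp = -3.2°C, deviation -21.8°C, DA = 9100 + 120 × (-21.8) = 6484 ft.
Airport 2 is higher by 6484 − 5080 = 1404 ft.

Airport 2 by 1404 ft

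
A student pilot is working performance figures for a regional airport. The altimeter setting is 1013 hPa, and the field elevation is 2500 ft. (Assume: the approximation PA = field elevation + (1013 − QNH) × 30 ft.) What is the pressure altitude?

2500 ft

Pressure correction = (1013 − 1013) × 30 = 0 ft.
Pressure altitude = 2500 + (0) = 2500 ft.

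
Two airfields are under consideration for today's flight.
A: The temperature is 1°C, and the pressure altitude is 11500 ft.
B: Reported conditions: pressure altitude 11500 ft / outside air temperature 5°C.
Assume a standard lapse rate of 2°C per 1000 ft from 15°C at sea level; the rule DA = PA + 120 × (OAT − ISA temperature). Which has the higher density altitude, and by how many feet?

B by 480 ft

A: ISA temp = -8°C, deviation +9°C, DA = 11500 + 120 × 9 = 12580 ft.
B: ISA temp = -8°C, deviation +13°C, DA = 11500 + 120 × 13 = 13060 ft.
B is higher by 13060 − 12580 = 480 ft.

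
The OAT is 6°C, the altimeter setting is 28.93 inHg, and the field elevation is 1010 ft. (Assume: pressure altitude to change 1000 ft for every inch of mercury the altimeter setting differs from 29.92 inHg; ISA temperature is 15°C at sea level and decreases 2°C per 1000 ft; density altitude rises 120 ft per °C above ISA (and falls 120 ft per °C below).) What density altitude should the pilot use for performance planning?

Pressure altitude = 1010 + (29.92 − 28.93) × 1000 = 1010 + (+990) = 2000 ft.
ISA temperature at 2000 ft = 15 − 2 × (2000/1000) = 11°C.
ISA deviation = 6 − 11 = -5°C.
Density altitude = 2000 + 120 × (-5) = 1400 ft.

1400 ft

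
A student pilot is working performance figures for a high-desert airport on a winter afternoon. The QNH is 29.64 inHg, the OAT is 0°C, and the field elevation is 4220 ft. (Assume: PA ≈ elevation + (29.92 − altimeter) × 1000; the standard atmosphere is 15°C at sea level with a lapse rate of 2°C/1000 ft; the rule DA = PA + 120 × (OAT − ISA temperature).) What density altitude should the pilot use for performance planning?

Pressure altitude = 4220 + (29.92 − 29.64) × 1000 = 4220 + (+280) = 4500 ft.
ISA temperature at 4500 ft = 15 − 2 × (4500/1000) = 6°C.
ISA deviation = 0 − 6 = -6°C.
Density altitude = 4500 + 120 × (-6) = 3780 ft.

3780 ft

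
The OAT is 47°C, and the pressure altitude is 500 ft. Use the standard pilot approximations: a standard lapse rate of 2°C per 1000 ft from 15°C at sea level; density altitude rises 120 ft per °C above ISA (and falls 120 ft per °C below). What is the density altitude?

4460 ft

ISA temperature at 500 ft = 15 − 2 × (500/1000) = 14°C.
ISA deviation = 47 − 14 = +33°C.
Density altitude = 500 + 120 × (33) = 500 + (+3960) = 4460 ft.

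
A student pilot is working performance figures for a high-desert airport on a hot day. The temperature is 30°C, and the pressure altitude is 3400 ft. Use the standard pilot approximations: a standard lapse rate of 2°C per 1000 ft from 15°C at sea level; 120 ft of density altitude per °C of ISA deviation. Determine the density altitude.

6016 ft

ISA temperature at 3400 ft = 15 − 2 × (3400/1000) = 8.2°C.
ISA deviation = 30 − 8.2 = +21.8°C.
Density altitude = 3400 + 120 × (21.8) = 3400 + (+2616) = 6016 ft.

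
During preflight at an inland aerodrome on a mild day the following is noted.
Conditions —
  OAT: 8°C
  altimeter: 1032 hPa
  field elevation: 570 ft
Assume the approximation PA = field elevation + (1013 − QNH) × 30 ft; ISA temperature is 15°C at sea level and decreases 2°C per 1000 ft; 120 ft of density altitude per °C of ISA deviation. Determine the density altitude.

-840 ft

Pressure altitude = 570 + (1013 − 1032) × 30 = 570 + (-570) = 0 ft.
ISA temperature at 0 ft = 15 − 2 × (0/1000) = 15°C.
ISA deviation = 8 − 15 = -7°C.
Density altitude = 0 + 120 × (-7) = -840 ft.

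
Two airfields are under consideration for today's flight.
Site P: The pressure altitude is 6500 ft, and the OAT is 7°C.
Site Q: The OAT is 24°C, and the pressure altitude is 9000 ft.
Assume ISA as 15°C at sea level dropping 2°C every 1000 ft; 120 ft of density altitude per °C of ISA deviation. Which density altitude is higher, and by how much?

Site P: ISA temp = 2°C, deviation +5°C, DA = 6500 + 120 × 5 = 7100 ft.
Site Q: ISA temp = -3°C, deviation +27°C, DA = 9000 + 120 × 27 = 12240 ft.
Site Q is higher by 12240 − 7100 = 5140 ft.

Site Q by 5140 ft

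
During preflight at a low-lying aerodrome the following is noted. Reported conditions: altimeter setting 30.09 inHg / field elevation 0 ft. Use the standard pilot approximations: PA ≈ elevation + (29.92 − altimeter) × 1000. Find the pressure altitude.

-170 ft

Pressure correction = (29.92 − 30.09) × 1000 = -170 ft.
Pressure altitude = 0 + (-170) = -170 ft.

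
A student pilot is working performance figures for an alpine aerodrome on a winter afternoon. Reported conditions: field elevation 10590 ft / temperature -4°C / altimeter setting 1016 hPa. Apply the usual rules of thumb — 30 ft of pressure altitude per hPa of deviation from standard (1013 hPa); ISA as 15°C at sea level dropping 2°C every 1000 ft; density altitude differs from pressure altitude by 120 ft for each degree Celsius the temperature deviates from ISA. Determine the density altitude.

Pressure altitude = 10590 + (1013 − 1016) × 30 = 10590 + (-90) = 10500 ft.
ISA temperature at 10500 ft = 15 − 2 × (10500/1000) = -6°C.
ISA deviation = -4 − (-6) = +2°C.
Density altitude = 10500 + 120 × (2) = 10740 ft.

10740 ft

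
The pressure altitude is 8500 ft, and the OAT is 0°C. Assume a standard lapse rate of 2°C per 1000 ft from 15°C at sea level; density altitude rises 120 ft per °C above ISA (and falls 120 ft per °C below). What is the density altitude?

8740 ft

ISA temperature at 8500 ft = 15 − 2 × (8500/1000) = -2°C.
ISA deviation = 0 − (-2) = +2°C.
Density altitude = 8500 + 120 × (2) = 8500 + (+240) = 8740 ft.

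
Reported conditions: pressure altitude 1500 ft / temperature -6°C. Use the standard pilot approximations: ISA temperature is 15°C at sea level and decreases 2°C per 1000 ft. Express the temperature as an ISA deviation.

ISA-18°C

ISA temperature at 1500 ft = 15 − 2 × (1500/1000) = 12°C.
Deviation = OAT − ISA = -6 − 12 = -18°C.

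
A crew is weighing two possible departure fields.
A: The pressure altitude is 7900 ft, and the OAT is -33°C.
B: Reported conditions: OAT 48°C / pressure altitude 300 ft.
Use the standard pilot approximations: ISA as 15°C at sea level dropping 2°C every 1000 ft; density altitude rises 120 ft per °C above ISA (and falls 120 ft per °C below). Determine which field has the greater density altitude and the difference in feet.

A: ISA temp = -0.8°C, deviation -32.2°C, DA = 7900 + 120 × (-32.2) = 4036 ft.
B: ISA temp = 14.4°C, deviation +33.6°C, DA = 300 + 120 × 33.6 = 4332 ft.
B is higher by 4332 − 4036 = 296 ft.

B by 296 ft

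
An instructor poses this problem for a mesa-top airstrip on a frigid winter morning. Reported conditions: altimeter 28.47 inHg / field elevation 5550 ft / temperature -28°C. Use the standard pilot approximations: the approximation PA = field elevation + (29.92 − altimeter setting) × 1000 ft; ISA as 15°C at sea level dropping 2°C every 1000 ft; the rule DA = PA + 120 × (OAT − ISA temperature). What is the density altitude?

Pressure altitude = 5550 + (29.92 − 28.47) × 1000 = 5550 + (+1450) = 7000 ft.
ISA temperature at 7000 ft = 15 − 2 × (7000/1000) = 1°C.
ISA deviation = -28 − 1 = -29°C.
Density altitude = 7000 + 120 × (-29) = 3520 ft.

3520 ft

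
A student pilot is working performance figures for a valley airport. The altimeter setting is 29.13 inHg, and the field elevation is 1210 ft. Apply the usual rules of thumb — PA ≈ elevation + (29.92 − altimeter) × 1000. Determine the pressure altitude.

Pressure correction = (29.92 − 29.13) × 1000 = +790 ft.
Pressure altitude = 1210 + (+790) = 2000 ft.

2000 ft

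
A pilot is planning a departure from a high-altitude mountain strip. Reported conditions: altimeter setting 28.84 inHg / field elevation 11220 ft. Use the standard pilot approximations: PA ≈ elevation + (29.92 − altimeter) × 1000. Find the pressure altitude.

Pressure correction = (29.92 − 28.84) × 1000 = +1080 ft.
Pressure altitude = 11220 + (+1080) = 12300 ft.

12300 ft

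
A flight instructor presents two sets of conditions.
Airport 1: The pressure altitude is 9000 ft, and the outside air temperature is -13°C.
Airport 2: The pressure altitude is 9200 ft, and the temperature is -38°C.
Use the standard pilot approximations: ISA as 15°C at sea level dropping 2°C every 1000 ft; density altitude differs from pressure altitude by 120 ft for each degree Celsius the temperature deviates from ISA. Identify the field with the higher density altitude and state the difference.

Airport 1 by 2752 ft

Airport 1: ISA temp = -3°C, deviation -10°C, DA = 9000 + 120 × (-10) = 7800 ft.
Airport 2: ISA temp = -3.4°C, deviation -34.6°C, DA = 9200 + 120 × (-34.6) = 5048 ft.
Airport 1 is higher by 7800 − 5048 = 2752 ft.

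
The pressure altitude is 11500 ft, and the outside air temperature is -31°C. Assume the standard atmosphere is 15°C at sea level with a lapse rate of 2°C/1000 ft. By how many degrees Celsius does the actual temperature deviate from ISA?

ISA temperature at 11500 ft = 15 − 2 × (11500/1000) = -8°C.
Deviation = OAT − ISA = -31 − (-8) = -23°C.

ISA-23°C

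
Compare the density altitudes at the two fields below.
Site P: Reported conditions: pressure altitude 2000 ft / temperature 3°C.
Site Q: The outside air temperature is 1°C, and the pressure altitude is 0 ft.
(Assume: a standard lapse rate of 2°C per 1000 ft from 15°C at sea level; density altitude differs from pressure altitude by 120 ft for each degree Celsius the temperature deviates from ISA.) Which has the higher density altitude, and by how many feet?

Site P by 2720 ft

Site P: ISA temp = 11°C, deviation -8°C, DA = 2000 + 120 × (-8) = 1040 ft.
Site Q: ISA temp = 15°C, deviation -14°C, DA = 0 + 120 × (-14) = -1680 ft.
Site P is higher by 1040 − (-1680) = 2720 ft.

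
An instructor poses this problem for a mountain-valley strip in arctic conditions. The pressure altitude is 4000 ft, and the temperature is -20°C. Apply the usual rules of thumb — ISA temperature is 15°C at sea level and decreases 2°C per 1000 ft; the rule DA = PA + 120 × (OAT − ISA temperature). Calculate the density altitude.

760 ft

ISA temperature at 4000 ft = 15 − 2 × (4000/1000) = 7°C.
ISA deviation = -20 − 7 = -27°C.
Density altitude = 4000 + 120 × (-27) = 4000 + (-3240) = 760 ft.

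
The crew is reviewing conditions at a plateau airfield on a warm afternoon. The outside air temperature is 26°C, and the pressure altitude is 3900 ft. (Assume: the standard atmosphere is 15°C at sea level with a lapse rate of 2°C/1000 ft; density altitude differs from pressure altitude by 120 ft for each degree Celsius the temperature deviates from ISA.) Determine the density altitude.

6156 ft

ISA temperature at 3900 ft = 15 − 2 × (3900/1000) = 7.2°C.
ISA deviation = 26 − 7.2 = +18.8°C.
Density altitude = 3900 + 120 × (18.8) = 3900 + (+2256) = 6156 ft.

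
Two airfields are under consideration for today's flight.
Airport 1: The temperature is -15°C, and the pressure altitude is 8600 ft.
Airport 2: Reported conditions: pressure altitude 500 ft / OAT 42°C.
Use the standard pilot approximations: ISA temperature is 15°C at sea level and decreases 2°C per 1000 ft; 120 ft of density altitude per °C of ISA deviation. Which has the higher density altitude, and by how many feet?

Airport 1: ISA temp = -2.2°C, deviation -12.8°C, DA = 8600 + 120 × (-12.8) = 7064 ft.
Airport 2: ISA temp = 14°C, deviation +28°C, DA = 500 + 120 × 28 = 3860 ft.
Airport 1 is higher by 7064 − 3860 = 3204 ft.

Airport 1 by 3204 ft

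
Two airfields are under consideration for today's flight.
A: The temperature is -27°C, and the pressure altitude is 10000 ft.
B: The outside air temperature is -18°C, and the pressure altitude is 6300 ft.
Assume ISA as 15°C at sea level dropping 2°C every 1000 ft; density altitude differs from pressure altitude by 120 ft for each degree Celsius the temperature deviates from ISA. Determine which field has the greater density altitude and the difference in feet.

A: ISA temp = -5°C, deviation -22°C, DA = 10000 + 120 × (-22) = 7360 ft.
B: ISA temp = 2.4°C, deviation -20.4°C, DA = 6300 + 120 × (-20.4) = 3852 ft.
A is higher by 7360 − 3852 = 3508 ft.

A by 3508 ft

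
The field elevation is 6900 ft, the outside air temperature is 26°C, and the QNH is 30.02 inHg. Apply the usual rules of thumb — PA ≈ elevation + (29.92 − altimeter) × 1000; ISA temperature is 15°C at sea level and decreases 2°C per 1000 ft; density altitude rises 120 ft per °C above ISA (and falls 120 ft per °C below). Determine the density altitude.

Pressure altitude = 6900 + (29.92 − 30.02) × 1000 = 6900 + (-100) = 6800 ft.
ISA temperature at 6800 ft = 15 − 2 × (6800/1000) = 1.4°C.
ISA deviation = 26 − 1.4 = +24.6°C.
Density altitude = 6800 + 120 × (24.6) = 9752 ft.

9752 ft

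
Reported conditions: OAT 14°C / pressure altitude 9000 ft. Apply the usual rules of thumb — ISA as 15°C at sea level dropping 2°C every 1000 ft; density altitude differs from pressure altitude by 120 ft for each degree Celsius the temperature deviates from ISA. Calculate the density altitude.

11040 ft

ISA temperature at 9000 ft = 15 − 2 × (9000/1000) = -3°C.
ISA deviation = 14 − (-3) = +17°C.
Density altitude = 9000 + 120 × (17) = 9000 + (+2040) = 11040 ft.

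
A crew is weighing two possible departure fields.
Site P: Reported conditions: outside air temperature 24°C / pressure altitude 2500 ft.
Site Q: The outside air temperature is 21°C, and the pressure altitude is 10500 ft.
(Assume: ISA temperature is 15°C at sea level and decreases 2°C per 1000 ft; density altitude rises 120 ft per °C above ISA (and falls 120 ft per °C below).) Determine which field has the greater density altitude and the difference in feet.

Site Q by 9560 ft

Site P: ISA temp = 10°C, deviation +14°C, DA = 2500 + 120 × 14 = 4180 ft.
Site Q: ISA temp = -6°C, deviation +27°C, DA = 10500 + 120 × 27 = 13740 ft.
Site Q is higher by 13740 − 4180 = 9560 ft.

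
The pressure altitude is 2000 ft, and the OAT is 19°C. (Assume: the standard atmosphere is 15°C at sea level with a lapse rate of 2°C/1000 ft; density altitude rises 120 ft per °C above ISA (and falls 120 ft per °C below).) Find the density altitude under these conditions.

2960 ft

ISA temperature at 2000 ft = 15 − 2 × (2000/1000) = 11°C.
ISA deviation = 19 − 11 = +8°C.
Density altitude = 2000 + 120 × (8) = 2000 + (+960) = 2960 ft.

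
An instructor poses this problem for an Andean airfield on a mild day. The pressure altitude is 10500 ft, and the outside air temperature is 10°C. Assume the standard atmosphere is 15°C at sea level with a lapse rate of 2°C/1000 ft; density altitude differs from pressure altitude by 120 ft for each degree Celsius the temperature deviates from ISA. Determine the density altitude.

12420 ft

ISA temperature at 10500 ft = 15 − 2 × (10500/1000) = -6°C.
ISA deviation = 10 − (-6) = +16°C.
Density altitude = 10500 + 120 × (16) = 10500 + (+1920) = 12420 ft.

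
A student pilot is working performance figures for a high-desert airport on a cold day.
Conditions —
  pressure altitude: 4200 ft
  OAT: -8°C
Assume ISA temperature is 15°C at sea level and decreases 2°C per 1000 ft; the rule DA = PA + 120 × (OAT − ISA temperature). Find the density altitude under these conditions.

ISA temperature at 4200 ft = 15 − 2 × (4200/1000) = 6.6°C.
ISA deviation = -8 − 6.6 = -14.6°C.
Density altitude = 4200 + 120 × (-14.6) = 4200 + (-1752) = 2448 ft.

2448 ft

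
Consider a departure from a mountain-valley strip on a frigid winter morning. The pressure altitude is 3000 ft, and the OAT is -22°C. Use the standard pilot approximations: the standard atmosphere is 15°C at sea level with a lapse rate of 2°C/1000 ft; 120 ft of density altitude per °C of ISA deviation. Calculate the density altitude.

-720 ft

ISA temperature at 3000 ft = 15 − 2 × (3000/1000) = 9°C.
ISA deviation = -22 − 9 = -31°C.
Density altitude = 3000 + 120 × (-31) = 3000 + (-3720) = -720 ft.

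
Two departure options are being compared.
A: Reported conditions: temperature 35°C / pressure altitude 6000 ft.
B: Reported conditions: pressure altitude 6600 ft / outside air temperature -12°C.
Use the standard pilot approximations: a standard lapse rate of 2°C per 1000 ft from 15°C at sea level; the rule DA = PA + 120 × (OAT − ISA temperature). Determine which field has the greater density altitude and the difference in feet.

A by 4896 ft

A: ISA temp = 3°C, deviation +32°C, DA = 6000 + 120 × 32 = 9840 ft.
B: ISA temp = 1.8°C, deviation -13.8°C, DA = 6600 + 120 × (-13.8) = 4944 ft.
A is higher by 9840 − 4944 = 4896 ft.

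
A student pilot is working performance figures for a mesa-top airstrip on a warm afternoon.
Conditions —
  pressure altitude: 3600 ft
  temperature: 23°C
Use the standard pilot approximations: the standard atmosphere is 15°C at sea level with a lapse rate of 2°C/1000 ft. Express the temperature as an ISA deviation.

ISA+15.2°C

ISA temperature at 3600 ft = 15 − 2 × (3600/1000) = 7.8°C.
Deviation = OAT − ISA = 23 − 7.8 = +15.2°C.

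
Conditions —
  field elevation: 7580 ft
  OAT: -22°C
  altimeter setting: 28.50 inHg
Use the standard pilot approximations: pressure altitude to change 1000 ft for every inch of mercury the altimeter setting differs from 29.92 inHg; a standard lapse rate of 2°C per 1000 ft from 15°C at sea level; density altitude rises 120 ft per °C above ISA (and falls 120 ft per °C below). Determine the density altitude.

Pressure altitude = 7580 + (29.92 − 28.50) × 1000 = 7580 + (+1420) = 9000 ft.
ISA temperature at 9000 ft = 15 − 2 × (9000/1000) = -3°C.
ISA deviation = -22 − (-3) = -19°C.
Density altitude = 9000 + 120 × (-19) = 6720 ft.

6720 ft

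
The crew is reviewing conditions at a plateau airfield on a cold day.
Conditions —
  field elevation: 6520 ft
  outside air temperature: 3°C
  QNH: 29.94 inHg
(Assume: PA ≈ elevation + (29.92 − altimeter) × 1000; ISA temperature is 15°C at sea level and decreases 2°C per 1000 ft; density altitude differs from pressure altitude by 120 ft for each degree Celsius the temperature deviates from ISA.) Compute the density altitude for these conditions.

Pressure altitude = 6520 + (29.92 − 29.94) × 1000 = 6520 + (-20) = 6500 ft.
ISA temperature at 6500 ft = 15 − 2 × (6500/1000) = 2°C.
ISA deviation = 3 − 2 = +1°C.
Density altitude = 6500 + 120 × (1) = 6620 ft.

6620 ft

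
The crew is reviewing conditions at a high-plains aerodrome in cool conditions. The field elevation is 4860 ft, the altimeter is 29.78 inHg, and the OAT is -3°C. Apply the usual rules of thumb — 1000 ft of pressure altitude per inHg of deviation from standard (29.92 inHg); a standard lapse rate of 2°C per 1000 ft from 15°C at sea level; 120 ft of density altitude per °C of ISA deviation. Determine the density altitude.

Pressure altitude = 4860 + (29.92 − 29.78) × 1000 = 4860 + (+140) = 5000 ft.
ISA temperature at 5000 ft = 15 − 2 × (5000/1000) = 5°C.
ISA deviation = -3 − 5 = -8°C.
Density altitude = 5000 + 120 × (-8) = 4040 ft.

4040 ft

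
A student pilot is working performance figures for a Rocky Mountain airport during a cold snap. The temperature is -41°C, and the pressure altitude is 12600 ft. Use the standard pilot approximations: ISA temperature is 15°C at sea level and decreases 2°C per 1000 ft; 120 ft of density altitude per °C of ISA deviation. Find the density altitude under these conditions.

8904 ft

ISA temperature at 12600 ft = 15 − 2 × (12600/1000) = -10.2°C.
ISA deviation = -41 − (-10.2) = -30.8°C.
Density altitude = 12600 + 120 × (-30.8) = 12600 + (-3696) = 8904 ft.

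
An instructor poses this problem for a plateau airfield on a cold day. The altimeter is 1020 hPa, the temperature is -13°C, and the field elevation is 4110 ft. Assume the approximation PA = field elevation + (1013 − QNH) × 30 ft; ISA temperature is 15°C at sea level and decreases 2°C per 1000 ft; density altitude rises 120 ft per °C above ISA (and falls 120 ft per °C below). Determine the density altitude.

Pressure altitude = 4110 + (1013 − 1020) × 30 = 4110 + (-210) = 3900 ft.
ISA temperature at 3900 ft = 15 − 2 × (3900/1000) = 7.2°C.
ISA deviation = -13 − 7.2 = -20.2°C.
Density altitude = 3900 + 120 × (-20.2) = 1476 ft.

1476 ft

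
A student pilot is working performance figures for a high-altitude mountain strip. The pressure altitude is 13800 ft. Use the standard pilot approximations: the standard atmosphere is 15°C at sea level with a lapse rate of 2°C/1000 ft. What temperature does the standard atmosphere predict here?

-12.6°C

ISA temperature = 15 − 2 × (13800/1000) = 15 − 27.6 = -12.6°C.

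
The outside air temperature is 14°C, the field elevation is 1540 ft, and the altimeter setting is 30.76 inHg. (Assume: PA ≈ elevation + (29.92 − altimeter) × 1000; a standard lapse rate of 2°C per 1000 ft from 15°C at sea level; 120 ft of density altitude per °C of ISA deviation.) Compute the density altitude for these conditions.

Pressure altitude = 1540 + (29.92 − 30.76) × 1000 = 1540 + (-840) = 700 ft.
ISA temperature at 700 ft = 15 − 2 × (700/1000) = 13.6°C.
ISA deviation = 14 − 13.6 = +0.4°C.
Density altitude = 700 + 120 × (0.4) = 748 ft.

748 ft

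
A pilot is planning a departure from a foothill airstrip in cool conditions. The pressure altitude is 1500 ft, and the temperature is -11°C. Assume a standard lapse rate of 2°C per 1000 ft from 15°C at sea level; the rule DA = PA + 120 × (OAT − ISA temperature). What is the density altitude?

ISA temperature at 1500 ft = 15 − 2 × (1500/1000) = 12°C.
ISA deviation = -11 − 12 = -23°C.
Density altitude = 1500 + 120 × (-23) = 1500 + (-2760) = -1260 ft.

-1260 ft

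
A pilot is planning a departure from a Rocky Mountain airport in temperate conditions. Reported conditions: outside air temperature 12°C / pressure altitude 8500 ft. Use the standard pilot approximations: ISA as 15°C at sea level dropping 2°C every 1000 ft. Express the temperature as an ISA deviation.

ISA temperature at 8500 ft = 15 − 2 × (8500/1000) = -2°C.
Deviation = OAT − ISA = 12 − (-2) = +14°C.

ISA+14°C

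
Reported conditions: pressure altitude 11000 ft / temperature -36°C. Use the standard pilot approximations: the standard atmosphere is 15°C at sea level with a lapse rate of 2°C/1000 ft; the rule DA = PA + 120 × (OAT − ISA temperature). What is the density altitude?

7520 ft

ISA temperature at 11000 ft = 15 − 2 × (11000/1000) = -7°C.
ISA deviation = -36 − (-7) = -29°C.
Density altitude = 11000 + 120 × (-29) = 11000 + (-3480) = 7520 ft.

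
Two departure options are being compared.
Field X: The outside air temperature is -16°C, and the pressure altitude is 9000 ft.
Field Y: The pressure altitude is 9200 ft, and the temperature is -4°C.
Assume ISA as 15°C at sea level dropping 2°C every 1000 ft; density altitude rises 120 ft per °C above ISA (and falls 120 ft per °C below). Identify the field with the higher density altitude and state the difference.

Field X: ISA temp = -3°C, deviation -13°C, DA = 9000 + 120 × (-13) = 7440 ft.
Field Y: ISA temp = -3.4°C, deviation -0.6°C, DA = 9200 + 120 × (-0.6) = 9128 ft.
Field Y is higher by 9128 − 7440 = 1688 ft.

Field Y by 1688 ft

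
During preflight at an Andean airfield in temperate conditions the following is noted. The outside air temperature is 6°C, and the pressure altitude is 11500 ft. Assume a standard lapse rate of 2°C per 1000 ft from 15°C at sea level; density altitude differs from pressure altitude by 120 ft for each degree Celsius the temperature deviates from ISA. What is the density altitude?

13180 ft

ISA temperature at 11500 ft = 15 − 2 × (11500/1000) = -8°C.
ISA deviation = 6 − (-8) = +14°C.
Density altitude = 11500 + 120 × (14) = 11500 + (+1680) = 13180 ft.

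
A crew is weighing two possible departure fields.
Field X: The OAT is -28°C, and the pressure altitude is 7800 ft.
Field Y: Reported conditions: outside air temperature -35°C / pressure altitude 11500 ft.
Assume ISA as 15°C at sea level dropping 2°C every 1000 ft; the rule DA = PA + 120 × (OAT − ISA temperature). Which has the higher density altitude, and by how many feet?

Field X: ISA temp = -0.6°C, deviation -27.4°C, DA = 7800 + 120 × (-27.4) = 4512 ft.
Field Y: ISA temp = -8°C, deviation -27°C, DA = 11500 + 120 × (-27) = 8260 ft.
Field Y is higher by 8260 − 4512 = 3748 ft.

Field Y by 3748 ft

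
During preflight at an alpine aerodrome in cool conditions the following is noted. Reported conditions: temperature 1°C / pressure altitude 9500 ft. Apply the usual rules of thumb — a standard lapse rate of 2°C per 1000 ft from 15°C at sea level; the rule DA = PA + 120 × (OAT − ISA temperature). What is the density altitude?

10100 ft

ISA temperature at 9500 ft = 15 − 2 × (9500/1000) = -4°C.
ISA deviation = 1 − (-4) = +5°C.
Density altitude = 9500 + 120 × (5) = 9500 + (+600) = 10100 ft.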